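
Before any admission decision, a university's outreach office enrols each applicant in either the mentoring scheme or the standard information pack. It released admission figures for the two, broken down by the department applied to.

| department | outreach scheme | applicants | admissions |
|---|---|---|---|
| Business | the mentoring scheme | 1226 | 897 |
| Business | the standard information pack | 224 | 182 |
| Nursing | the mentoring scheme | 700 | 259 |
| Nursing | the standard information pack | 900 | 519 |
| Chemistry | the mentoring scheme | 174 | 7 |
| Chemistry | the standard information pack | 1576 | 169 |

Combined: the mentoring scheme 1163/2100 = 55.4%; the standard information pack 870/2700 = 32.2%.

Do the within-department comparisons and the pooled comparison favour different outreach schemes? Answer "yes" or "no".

yes

Within each department level (Business 73.2% vs 81.2%; Nursing 37.0% vs 57.7%; Chemistry 4.0% vs 10.7%), the standard information pack has the higher rate every time. Pooled: 55.4% vs 32.2% — the mentoring scheme has the higher rate overall. The two comparisons disagree.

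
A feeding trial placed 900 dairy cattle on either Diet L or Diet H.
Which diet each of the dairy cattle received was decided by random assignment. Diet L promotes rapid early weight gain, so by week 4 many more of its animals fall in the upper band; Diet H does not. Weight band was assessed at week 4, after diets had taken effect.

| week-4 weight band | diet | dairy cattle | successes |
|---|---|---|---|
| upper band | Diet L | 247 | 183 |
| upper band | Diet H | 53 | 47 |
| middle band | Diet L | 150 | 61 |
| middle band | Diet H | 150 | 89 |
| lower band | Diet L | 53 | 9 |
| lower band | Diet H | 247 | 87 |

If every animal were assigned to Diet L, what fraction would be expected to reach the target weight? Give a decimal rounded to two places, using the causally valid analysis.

Week-4 weight band here is a post-treatment variable shaped by the diet; conditioning on it would introduce bias rather than remove it. The overall comparison is the causal one.
So P(outcome | do(Diet L)) is just the pooled rate for Diet L: 253/450 = 0.562.

0.56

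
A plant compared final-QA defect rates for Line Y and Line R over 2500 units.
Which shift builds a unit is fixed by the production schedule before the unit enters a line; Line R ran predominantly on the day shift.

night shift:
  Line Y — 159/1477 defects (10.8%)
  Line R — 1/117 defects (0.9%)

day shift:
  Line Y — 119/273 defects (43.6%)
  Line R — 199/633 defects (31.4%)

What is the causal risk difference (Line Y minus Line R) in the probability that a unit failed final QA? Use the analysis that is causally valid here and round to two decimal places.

Shift satisfies the back-door criterion: it is not a descendant of the line, and it blocks the spurious path from line to outcome. Adjusting for it (i.e., using the within-shift rates) gives the causal effect.
Adjusting over the population distribution of shift: 0.638·(0.108−0.009) + 0.362·(0.436−0.314) = +0.107.

+0.11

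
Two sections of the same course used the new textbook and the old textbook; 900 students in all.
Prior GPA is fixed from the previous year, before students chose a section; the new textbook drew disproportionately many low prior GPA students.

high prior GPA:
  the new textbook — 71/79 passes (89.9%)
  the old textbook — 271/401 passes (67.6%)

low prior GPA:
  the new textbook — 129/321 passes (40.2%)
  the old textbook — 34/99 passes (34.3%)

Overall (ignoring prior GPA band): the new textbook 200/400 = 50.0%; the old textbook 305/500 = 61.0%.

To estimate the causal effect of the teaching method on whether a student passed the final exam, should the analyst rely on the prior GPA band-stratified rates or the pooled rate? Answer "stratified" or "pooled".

The stratified and pooled comparisons disagree (the new textbook wins within each prior GPA band; the old textbook wins overall), so the answer turns on the causal role of prior GPA band.
Prior GPA band differs across teaching methods for reasons unrelated to any effect of the teaching method itself, and it separately predicts the outcome — a classic confounder. We must compare within prior GPA band levels.
Within each level — high prior GPA: 89.9% vs 67.6%; low prior GPA: 40.2% vs 34.3% — the new textbook is higher every time.

stratified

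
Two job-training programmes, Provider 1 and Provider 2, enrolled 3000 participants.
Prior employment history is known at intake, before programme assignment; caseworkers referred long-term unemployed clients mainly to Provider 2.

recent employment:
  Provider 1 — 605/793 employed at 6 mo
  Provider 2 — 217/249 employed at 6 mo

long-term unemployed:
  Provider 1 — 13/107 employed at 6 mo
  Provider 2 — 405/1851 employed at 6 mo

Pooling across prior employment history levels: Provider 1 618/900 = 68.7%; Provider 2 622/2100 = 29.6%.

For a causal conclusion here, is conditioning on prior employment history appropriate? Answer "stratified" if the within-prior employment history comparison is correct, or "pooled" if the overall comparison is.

The prior employment history-specific comparison favours Provider 2 throughout, but the pooled figures favour Provider 1. The question is whether to condition on prior employment history.
Here prior employment history is a common cause — it drives both which programme a case falls under and the outcome. The crude comparison mixes populations; the stratum-specific rates are the causally relevant ones.
Within each level — recent employment: 76.3% vs 87.1%; long-term unemployed: 12.1% vs 21.9% — Provider 2 is higher every time.

stratified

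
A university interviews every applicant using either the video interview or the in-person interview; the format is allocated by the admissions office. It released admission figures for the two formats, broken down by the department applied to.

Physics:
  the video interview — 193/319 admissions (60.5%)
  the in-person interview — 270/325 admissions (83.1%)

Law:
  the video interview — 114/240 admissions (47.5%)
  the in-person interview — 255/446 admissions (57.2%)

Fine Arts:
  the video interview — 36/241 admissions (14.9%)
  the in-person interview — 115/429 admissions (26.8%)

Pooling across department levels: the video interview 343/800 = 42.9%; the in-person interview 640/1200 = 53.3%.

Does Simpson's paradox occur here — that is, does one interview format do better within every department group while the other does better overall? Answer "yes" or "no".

Within each department level (Physics 60.5% vs 83.1%; Law 47.5% vs 57.2%; Fine Arts 14.9% vs 26.8%), the in-person interview has the higher rate every time. Pooled: 42.9% vs 53.3% — the in-person interview has the higher rate overall. They agree.

no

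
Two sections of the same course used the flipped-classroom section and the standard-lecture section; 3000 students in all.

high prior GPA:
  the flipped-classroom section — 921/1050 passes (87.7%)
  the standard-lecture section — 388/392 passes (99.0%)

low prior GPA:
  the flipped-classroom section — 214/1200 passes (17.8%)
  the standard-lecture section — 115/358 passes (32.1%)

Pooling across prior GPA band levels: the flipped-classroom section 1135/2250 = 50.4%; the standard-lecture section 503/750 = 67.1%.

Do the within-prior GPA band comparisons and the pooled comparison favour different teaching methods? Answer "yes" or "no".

no

Within each prior GPA band level (high prior GPA 87.7% vs 99.0%; low prior GPA 17.8% vs 32.1%), the standard-lecture section has the higher rate every time. Pooled: 50.4% vs 67.1% — the standard-lecture section has the higher rate overall. They agree.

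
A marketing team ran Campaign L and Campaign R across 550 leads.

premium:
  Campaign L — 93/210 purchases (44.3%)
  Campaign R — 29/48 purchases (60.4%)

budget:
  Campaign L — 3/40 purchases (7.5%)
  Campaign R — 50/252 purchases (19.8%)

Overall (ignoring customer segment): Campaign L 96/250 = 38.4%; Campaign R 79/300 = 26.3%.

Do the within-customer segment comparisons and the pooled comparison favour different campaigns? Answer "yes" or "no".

yes

Within each customer segment level (premium 44.3% vs 60.4%; budget 7.5% vs 19.8%), Campaign R has the higher rate every time. Pooled: 38.4% vs 26.3% — Campaign L has the higher rate overall. The two comparisons disagree.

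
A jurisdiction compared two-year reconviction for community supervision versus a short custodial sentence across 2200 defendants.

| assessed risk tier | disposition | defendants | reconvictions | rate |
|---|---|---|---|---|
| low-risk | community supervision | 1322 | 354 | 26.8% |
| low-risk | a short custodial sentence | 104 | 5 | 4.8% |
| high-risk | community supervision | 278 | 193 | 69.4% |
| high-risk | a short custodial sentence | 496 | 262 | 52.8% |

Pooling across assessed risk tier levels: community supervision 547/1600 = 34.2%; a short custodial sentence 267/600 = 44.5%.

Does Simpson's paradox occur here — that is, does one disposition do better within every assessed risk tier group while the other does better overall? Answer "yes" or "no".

Within each assessed risk tier level (low-risk 26.8% vs 4.8%; high-risk 69.4% vs 52.8%), a short custodial sentence has the lower rate every time. Pooled: 34.2% vs 44.5% — community supervision has the lower rate overall. The two comparisons disagree.

yes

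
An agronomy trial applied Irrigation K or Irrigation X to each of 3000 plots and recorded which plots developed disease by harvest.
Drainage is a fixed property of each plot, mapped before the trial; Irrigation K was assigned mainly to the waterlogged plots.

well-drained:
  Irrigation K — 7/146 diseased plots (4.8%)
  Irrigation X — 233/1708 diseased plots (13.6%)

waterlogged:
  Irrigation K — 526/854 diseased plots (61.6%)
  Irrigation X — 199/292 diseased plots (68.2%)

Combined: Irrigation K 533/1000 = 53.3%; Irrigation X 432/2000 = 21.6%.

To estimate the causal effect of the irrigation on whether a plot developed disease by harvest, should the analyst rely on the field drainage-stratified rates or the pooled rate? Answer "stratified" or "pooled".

stratified

Since field drainage is a pre-existing factor (not a product of the irrigation) and it affects the outcome on its own, it is a confounder. The stratified rates, not the pooled rate, identify the causal effect.
Within each level — well-drained: 4.8% vs 13.6%; waterlogged: 61.6% vs 68.2% — Irrigation K is lower every time.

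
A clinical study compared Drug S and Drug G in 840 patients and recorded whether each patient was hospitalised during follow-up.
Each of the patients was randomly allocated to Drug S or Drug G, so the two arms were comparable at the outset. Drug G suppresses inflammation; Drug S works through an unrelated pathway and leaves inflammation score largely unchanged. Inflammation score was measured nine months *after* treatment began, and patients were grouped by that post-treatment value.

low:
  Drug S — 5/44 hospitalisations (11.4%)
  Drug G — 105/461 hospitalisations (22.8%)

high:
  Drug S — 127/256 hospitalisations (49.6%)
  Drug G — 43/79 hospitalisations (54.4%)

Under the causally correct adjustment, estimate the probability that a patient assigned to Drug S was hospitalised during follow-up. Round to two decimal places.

The inflammation score-specific comparison favours Drug S throughout, but the pooled figures favour Drug G. The question is whether to condition on inflammation score.
Because the drug influences inflammation score, inflammation score is a post-treatment mediator, not a confounder. Stratifying on it would bias the estimate; the causal effect is the crude pooled difference.
So P(outcome | do(Drug S)) is just the pooled rate for Drug S: 132/300 = 0.440.

0.44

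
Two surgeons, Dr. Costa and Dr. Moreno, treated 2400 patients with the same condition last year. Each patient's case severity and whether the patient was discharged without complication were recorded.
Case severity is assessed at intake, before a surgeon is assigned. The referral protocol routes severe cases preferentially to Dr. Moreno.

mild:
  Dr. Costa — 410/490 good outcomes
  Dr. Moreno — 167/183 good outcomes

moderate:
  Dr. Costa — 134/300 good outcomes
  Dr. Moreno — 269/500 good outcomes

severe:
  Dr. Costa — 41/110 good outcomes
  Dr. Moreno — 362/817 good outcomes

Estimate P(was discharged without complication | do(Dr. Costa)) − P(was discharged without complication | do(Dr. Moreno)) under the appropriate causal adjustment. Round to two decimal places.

The case severity-specific comparison favours Dr. Moreno throughout, but the pooled figures favour Dr. Costa. The question is whether to condition on case severity.
The imbalance in case severity arose from how patients were allocated, not from anything the surgeon did; and case severity independently affects the outcome. The pooled gap is confounded — condition on case severity.
Adjusting over the population distribution of case severity: 0.280·(0.837−0.913) + 0.333·(0.447−0.538) + 0.386·(0.373−0.443) = -0.079.

-0.08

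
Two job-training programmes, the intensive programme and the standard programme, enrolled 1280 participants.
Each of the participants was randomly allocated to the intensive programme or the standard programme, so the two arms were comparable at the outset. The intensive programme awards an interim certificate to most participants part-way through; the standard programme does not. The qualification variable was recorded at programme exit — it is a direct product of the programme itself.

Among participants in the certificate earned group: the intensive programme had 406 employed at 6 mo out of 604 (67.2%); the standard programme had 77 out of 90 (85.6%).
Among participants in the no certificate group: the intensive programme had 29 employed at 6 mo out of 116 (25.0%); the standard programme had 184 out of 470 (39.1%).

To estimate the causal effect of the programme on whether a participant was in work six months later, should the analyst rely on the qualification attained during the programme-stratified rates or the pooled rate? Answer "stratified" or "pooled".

the standard programme is higher inside every qualification attained during the programme stratum but the intensive programme is higher in aggregate. Whether to stratify depends on how qualification attained during the programme relates to the programme.
Qualification attained during the programme is recorded after the programme and is itself shifted by it — it sits on the causal path from programme to outcome. Conditioning on a mediator would strip out part of the effect we want; the pooled comparison gives the total causal effect.
Pooled: the intensive programme 60.4% vs the standard programme 46.6%; the intensive programme is higher overall.

pooled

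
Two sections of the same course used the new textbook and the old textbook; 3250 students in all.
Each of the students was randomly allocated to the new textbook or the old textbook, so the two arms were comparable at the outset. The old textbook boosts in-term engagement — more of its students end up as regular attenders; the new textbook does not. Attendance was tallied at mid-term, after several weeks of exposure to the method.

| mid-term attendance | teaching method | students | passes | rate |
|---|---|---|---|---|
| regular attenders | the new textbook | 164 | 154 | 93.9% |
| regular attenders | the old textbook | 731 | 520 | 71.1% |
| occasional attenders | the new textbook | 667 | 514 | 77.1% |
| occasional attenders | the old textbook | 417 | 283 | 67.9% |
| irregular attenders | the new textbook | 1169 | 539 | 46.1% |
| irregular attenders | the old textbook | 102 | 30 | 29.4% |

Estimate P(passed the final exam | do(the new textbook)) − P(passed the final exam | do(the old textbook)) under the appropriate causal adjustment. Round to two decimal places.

Mid-term attendance lies on the pathway teaching method → mid-term attendance → outcome, so adjusting for it blocks the indirect effect. For the total causal effect of teaching method, use the unadjusted pooled rates.
The causal difference is the pooled difference: 0.604 − 0.666 = -0.063.

-0.06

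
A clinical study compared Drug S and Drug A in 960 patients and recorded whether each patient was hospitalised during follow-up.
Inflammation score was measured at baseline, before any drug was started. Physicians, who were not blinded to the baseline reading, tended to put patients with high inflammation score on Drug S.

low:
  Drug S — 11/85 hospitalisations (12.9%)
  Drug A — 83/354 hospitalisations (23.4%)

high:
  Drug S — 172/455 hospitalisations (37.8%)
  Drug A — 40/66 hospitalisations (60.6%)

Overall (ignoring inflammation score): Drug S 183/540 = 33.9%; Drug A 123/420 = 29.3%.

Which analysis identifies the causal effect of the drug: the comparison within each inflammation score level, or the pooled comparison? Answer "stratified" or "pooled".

The stratified and pooled comparisons disagree (Drug S wins within each inflammation score; Drug A wins overall), so the answer turns on the causal role of inflammation score.
Inflammation score is set before the drug has any effect — it is not caused by the drug — and it independently drives the outcome. That makes it a confounder, so the causal comparison is within inflammation score levels.
Within each level — low: 12.9% vs 23.4%; high: 37.8% vs 60.6% — Drug S is lower every time.

stratified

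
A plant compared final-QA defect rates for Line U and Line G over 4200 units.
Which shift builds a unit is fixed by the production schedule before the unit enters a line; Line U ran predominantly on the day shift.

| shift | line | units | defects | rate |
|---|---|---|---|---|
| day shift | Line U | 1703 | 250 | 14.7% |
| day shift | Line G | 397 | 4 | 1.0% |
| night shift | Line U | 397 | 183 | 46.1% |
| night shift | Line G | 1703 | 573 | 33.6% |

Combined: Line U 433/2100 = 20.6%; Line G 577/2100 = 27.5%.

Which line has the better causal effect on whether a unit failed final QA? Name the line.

Line G

Shift is set before the line has any effect — it is not caused by the line — and it independently drives the outcome. That makes it a confounder, so the causal comparison is within shift levels.
Within each level — day shift: 14.7% vs 1.0%; night shift: 46.1% vs 33.6% — Line G is lower every time.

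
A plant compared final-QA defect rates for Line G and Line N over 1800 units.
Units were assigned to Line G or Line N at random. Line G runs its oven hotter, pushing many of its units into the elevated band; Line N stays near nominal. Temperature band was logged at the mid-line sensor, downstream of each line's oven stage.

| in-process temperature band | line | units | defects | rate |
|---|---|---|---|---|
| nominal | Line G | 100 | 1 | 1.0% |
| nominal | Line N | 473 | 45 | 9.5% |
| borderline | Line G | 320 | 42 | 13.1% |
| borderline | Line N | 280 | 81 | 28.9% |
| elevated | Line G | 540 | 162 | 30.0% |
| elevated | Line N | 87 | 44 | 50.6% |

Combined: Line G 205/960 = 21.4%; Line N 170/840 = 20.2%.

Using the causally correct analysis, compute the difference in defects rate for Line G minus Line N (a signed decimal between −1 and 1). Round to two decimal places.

In-process temperature band is recorded after the line and is itself shifted by it — it sits on the causal path from line to outcome. Conditioning on a mediator would strip out part of the effect we want; the pooled comparison gives the total causal effect.
The causal difference is the pooled difference: 0.214 − 0.202 = +0.011.

+0.01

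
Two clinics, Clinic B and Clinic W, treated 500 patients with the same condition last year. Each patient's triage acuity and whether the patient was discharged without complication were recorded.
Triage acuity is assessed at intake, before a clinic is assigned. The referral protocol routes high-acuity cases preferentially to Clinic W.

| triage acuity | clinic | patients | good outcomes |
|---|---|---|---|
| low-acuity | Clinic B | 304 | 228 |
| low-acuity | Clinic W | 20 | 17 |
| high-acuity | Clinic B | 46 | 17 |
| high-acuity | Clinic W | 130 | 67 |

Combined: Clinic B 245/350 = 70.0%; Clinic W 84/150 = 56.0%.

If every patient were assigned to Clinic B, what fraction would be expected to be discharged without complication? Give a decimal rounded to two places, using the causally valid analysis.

0.62

The triage acuity-specific comparison favours Clinic W throughout, but the pooled figures favour Clinic B. The question is whether to condition on triage acuity.
Since triage acuity is a pre-existing factor (not a product of the clinic) and it affects the outcome on its own, it is a confounder. The stratified rates, not the pooled rate, identify the causal effect.
Standardising Clinic B to the population triage acuity mix: 0.648·228/304 + 0.352·17/46 = 0.616.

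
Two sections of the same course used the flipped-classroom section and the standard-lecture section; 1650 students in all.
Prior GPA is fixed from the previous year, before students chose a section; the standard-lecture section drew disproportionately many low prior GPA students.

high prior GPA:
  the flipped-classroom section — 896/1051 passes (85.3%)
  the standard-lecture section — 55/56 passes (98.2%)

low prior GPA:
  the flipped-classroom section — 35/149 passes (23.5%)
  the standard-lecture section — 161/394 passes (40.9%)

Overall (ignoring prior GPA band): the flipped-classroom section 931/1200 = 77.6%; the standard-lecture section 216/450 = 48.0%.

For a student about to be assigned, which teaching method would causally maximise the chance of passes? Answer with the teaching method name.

Here prior GPA band is a common cause — it drives both which teaching method a case falls under and the outcome. The crude comparison mixes populations; the stratum-specific rates are the causally relevant ones.
Within each level — high prior GPA: 85.3% vs 98.2%; low prior GPA: 23.5% vs 40.9% — the standard-lecture section is higher every time.

the standard-lecture section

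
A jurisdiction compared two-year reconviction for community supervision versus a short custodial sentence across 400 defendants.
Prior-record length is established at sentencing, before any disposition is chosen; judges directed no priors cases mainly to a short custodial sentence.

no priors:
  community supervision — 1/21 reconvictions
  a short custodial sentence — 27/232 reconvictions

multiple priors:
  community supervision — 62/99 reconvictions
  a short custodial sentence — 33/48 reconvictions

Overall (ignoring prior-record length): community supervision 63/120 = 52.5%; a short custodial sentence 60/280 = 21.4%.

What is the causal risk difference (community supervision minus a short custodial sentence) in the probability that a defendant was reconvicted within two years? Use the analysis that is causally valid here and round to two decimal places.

Prior-record length is set before the disposition has any effect — it is not caused by the disposition — and it independently drives the outcome. That makes it a confounder, so the causal comparison is within prior-record length levels.
Adjusting over the population distribution of prior-record length: 0.632·(0.048−0.116) + 0.367·(0.626−0.688) = -0.066.

-0.07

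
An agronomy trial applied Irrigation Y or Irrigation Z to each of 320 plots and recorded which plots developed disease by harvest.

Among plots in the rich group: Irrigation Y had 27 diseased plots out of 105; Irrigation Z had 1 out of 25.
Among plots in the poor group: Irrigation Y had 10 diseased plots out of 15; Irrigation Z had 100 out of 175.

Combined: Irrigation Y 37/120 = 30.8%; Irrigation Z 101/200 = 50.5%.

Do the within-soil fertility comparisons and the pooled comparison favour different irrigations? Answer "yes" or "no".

Within each soil fertility level (rich 25.7% vs 4.0%; poor 66.7% vs 57.1%), Irrigation Z has the lower rate every time. Pooled: 30.8% vs 50.5% — Irrigation Y has the lower rate overall. The two comparisons disagree.

yes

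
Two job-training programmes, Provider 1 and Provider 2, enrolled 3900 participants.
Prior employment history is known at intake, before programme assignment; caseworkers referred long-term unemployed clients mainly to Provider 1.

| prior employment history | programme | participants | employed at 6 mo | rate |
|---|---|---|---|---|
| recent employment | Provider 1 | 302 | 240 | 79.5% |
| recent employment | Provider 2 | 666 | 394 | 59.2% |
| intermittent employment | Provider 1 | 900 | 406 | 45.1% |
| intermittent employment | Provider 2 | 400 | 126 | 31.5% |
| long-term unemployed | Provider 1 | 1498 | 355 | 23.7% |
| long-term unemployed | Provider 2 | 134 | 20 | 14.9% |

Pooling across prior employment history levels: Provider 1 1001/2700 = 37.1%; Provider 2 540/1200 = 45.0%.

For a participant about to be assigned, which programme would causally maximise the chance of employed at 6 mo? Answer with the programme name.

Provider 1

Nothing the programme does changes prior employment history; the imbalance is an allocation artefact. With prior employment history also predicting the outcome, the pooled figure is confounded, and the within-stratum comparison is the causal one.
Within each level — recent employment: 79.5% vs 59.2%; intermittent employment: 45.1% vs 31.5%; long-term unemployed: 23.7% vs 14.9% — Provider 1 is higher every time.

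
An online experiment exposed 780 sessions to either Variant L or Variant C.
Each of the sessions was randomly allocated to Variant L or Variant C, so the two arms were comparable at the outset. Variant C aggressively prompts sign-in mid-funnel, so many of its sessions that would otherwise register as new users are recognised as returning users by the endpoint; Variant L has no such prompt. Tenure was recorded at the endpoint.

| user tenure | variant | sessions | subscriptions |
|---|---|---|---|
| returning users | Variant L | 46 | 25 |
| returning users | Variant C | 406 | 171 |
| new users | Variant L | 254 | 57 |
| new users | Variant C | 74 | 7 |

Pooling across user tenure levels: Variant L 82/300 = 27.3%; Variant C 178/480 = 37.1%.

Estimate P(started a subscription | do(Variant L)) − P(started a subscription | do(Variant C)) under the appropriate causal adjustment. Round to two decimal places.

Because the variant influences user tenure, user tenure is a post-treatment mediator, not a confounder. Stratifying on it would bias the estimate; the causal effect is the crude pooled difference.
The causal difference is the pooled difference: 0.273 − 0.371 = -0.098.

-0.10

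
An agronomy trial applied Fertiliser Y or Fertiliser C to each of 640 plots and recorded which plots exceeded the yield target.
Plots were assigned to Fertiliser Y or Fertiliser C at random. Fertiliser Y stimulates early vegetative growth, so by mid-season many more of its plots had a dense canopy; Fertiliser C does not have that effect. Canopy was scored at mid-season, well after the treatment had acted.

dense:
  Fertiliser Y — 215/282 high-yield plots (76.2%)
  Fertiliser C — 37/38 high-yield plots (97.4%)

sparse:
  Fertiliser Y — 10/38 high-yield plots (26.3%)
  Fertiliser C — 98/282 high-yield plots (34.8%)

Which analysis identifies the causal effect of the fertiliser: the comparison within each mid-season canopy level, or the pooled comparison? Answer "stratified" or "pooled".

pooled

Stratifying would compare fertilisers among plots the fertilisers themselves sorted into mid-season canopy groups — a form of selection on an intermediate. The unconditioned pooled rates give the total causal effect.
Pooled: Fertiliser Y 70.3% vs Fertiliser C 42.2%; Fertiliser Y is higher overall.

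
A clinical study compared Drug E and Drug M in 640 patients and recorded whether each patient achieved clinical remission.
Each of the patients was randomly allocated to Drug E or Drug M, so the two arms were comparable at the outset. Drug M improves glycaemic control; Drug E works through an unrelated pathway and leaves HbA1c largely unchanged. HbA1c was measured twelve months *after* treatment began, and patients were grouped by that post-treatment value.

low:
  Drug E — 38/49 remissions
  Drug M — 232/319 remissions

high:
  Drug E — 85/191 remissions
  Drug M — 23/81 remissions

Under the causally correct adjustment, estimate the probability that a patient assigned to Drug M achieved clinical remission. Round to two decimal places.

0.64

The HbA1c-specific comparison favours Drug E throughout, but the pooled figures favour Drug M. The question is whether to condition on HbA1c.
Because the drug influences HbA1c, HbA1c is a post-treatment mediator, not a confounder. Stratifying on it would bias the estimate; the causal effect is the crude pooled difference.
So P(outcome | do(Drug M)) is just the pooled rate for Drug M: 255/400 = 0.637.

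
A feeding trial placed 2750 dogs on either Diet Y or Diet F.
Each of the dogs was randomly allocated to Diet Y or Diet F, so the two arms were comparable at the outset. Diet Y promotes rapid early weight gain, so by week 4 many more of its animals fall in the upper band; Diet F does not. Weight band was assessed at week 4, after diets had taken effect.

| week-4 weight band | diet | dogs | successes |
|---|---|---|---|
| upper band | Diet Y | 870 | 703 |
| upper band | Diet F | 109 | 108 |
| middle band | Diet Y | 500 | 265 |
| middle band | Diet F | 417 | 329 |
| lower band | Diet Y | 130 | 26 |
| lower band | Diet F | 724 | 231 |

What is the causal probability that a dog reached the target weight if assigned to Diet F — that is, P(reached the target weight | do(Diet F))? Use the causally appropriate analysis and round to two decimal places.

0.53

Because the diet influences week-4 weight band, week-4 weight band is a post-treatment mediator, not a confounder. Stratifying on it would bias the estimate; the causal effect is the crude pooled difference.
So P(outcome | do(Diet F)) is just the pooled rate for Diet F: 668/1250 = 0.534.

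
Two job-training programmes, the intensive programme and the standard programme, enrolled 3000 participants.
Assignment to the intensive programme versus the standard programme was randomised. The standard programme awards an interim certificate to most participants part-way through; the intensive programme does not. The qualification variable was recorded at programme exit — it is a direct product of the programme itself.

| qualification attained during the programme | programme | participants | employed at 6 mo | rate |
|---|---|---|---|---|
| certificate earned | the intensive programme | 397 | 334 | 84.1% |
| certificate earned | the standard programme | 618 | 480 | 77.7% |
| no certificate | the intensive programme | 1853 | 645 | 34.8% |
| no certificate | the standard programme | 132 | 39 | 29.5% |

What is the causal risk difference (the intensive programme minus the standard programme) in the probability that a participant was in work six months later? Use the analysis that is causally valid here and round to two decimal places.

-0.26

Stratifying would compare programmes among participants the programmes themselves sorted into qualification attained during the programme groups — a form of selection on an intermediate. The unconditioned pooled rates give the total causal effect.
The causal difference is the pooled difference: 0.435 − 0.692 = -0.257.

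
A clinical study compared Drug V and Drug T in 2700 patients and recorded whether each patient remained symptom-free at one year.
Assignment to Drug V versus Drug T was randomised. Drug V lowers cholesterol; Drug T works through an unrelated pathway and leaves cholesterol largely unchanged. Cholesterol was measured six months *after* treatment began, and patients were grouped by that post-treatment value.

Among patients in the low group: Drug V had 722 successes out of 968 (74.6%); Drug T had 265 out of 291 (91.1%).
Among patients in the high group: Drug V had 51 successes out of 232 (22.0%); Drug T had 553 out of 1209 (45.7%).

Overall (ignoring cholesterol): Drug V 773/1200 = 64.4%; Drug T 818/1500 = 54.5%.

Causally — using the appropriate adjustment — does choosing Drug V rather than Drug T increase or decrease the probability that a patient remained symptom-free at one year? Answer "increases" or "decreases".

Drug T is higher inside every cholesterol stratum but Drug V is higher in aggregate. Whether to stratify depends on how cholesterol relates to the drug.
Cholesterol is recorded after the drug and is itself shifted by it — it sits on the causal path from drug to outcome. Conditioning on a mediator would strip out part of the effect we want; the pooled comparison gives the total causal effect.
Pooled: Drug V 64.4% vs Drug T 54.5%; Drug V is higher overall.

increases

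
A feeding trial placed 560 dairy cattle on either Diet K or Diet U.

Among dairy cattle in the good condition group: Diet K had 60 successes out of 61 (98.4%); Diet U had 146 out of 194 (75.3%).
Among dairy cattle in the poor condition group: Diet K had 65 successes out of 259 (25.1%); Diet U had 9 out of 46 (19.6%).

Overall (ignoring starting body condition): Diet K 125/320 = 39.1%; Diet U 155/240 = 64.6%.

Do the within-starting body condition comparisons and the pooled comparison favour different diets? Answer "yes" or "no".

Within each starting body condition level (good condition 98.4% vs 75.3%; poor condition 25.1% vs 19.6%), Diet K has the higher rate every time. Pooled: 39.1% vs 64.6% — Diet U has the higher rate overall. The two comparisons disagree.

yes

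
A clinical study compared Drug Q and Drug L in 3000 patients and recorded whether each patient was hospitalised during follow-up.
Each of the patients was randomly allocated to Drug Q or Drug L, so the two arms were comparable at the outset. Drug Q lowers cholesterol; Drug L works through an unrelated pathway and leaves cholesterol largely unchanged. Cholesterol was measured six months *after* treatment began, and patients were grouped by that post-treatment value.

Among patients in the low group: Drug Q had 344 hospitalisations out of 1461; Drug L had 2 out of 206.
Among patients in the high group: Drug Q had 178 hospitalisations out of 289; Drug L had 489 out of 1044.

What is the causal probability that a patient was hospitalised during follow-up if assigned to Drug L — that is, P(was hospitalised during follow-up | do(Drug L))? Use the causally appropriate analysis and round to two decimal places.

Because the drug influences cholesterol, cholesterol is a post-treatment mediator, not a confounder. Stratifying on it would bias the estimate; the causal effect is the crude pooled difference.
So P(outcome | do(Drug L)) is just the pooled rate for Drug L: 491/1250 = 0.393.

0.39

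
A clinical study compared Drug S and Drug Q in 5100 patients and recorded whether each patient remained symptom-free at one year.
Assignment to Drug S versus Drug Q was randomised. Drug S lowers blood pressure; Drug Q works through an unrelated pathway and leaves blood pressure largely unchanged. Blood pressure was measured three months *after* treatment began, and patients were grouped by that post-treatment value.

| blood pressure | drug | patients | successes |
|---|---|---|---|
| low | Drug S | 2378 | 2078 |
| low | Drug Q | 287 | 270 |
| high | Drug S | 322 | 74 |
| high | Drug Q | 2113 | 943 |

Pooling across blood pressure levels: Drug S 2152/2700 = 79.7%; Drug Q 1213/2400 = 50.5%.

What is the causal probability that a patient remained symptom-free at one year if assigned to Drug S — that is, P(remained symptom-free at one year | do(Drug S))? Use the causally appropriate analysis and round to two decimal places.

Drug Q is higher inside every blood pressure stratum but Drug S is higher in aggregate. Whether to stratify depends on how blood pressure relates to the drug.
Because the drug influences blood pressure, blood pressure is a post-treatment mediator, not a confounder. Stratifying on it would bias the estimate; the causal effect is the crude pooled difference.
So P(outcome | do(Drug S)) is just the pooled rate for Drug S: 2152/2700 = 0.797.

0.80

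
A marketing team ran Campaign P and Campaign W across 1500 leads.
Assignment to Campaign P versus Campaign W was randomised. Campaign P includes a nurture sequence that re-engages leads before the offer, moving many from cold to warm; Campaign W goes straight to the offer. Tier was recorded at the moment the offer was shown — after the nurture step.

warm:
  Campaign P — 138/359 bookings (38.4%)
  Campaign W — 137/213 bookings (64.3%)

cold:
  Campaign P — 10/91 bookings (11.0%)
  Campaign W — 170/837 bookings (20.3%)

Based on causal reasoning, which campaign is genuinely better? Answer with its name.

Campaign P

The engagement tier-specific comparison favours Campaign W throughout, but the pooled figures favour Campaign P. The question is whether to condition on engagement tier.
Stratifying would compare campaigns among leads the campaigns themselves sorted into engagement tier groups — a form of selection on an intermediate. The unconditioned pooled rates give the total causal effect.
Pooled: Campaign P 32.9% vs Campaign W 29.2%; Campaign P is higher overall.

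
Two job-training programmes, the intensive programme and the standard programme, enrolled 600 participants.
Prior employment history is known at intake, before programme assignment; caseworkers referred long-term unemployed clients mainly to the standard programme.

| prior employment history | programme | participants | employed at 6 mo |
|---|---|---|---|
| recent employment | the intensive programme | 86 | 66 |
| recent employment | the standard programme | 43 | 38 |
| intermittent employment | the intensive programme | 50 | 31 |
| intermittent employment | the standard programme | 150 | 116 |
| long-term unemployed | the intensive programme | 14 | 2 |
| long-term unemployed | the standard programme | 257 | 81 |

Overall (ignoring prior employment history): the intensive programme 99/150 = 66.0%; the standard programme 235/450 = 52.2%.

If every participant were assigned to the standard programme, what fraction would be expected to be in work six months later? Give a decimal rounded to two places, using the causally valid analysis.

0.59

the standard programme is higher inside every prior employment history stratum but the intensive programme is higher in aggregate. Whether to stratify depends on how prior employment history relates to the programme.
Prior employment history differs across programmes for reasons unrelated to any effect of the programme itself, and it separately predicts the outcome — a classic confounder. We must compare within prior employment history levels.
Standardising the standard programme to the population prior employment history mix: 0.215·38/43 + 0.333·116/150 + 0.452·81/257 = 0.590.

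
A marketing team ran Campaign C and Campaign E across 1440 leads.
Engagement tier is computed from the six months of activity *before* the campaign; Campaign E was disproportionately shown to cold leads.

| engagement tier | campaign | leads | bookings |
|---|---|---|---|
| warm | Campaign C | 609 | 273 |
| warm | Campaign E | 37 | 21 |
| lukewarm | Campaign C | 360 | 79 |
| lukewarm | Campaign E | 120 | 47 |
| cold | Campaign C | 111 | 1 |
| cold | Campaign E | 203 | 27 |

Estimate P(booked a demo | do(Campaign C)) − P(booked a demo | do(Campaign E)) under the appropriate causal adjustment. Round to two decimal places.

-0.14

Here engagement tier is a common cause — it drives both which campaign a case falls under and the outcome. The crude comparison mixes populations; the stratum-specific rates are the causally relevant ones.
Adjusting over the population distribution of engagement tier: 0.449·(0.448−0.568) + 0.333·(0.219−0.392) + 0.218·(0.009−0.133) = -0.138.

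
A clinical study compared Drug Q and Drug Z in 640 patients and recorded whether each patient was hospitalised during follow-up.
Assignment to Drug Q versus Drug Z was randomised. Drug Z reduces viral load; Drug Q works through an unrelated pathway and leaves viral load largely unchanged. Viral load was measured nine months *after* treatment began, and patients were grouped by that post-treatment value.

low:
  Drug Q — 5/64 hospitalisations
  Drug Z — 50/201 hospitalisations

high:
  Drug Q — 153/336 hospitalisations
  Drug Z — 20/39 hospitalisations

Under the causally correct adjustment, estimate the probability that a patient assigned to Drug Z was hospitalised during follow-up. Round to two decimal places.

The viral load-specific comparison favours Drug Q throughout, but the pooled figures favour Drug Z. The question is whether to condition on viral load.
Viral load is recorded after the drug and is itself shifted by it — it sits on the causal path from drug to outcome. Conditioning on a mediator would strip out part of the effect we want; the pooled comparison gives the total causal effect.
So P(outcome | do(Drug Z)) is just the pooled rate for Drug Z: 70/240 = 0.292.

0.29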